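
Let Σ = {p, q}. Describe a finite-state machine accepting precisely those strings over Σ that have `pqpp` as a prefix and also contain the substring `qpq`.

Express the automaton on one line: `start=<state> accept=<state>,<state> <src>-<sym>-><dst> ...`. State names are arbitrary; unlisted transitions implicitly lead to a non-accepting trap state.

Handle the two conditions separately and then intersect. The first has 6 states tracking whether the input so far still matches the prefix `pqpp`; the second has 4 states tracking whether and how much of `qpq` has been seen. A product state is a pair (one from each), accepting exactly when both do. Minimizing collapses redundant product states.
9 states suffice.
        p   q  
>  S0   S1  S2 
   S1   S2  S3 
   S2   S2  S2 
   S3   S4  S2 
   S4   S5  S2 
   S5   S5  S6 
   S6   S7  S6 
   S7   S5  S8 
 * S8   S8  S8 
(> = start, * = accepting)

start=S0 accept=S8 S0-p->S1 S0-q->S2 S1-p->S2 S1-q->S3 S2-p->S2 S2-q->S2 S3-p->S4 S3-q->S2 S4-p->S5 S4-q->S2 S5-p->S5 S5-q->S6 S6-p->S7 S6-q->S6 S7-p->S5 S7-q->S8 S8-p->S8 S8-q->S8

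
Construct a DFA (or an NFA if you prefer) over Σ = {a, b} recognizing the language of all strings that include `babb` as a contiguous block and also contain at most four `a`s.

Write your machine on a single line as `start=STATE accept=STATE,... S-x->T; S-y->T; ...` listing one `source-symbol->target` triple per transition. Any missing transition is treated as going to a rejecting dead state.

Build one automaton per condition and run them in lockstep. One (5 states) tracks whether and how much of `babb` has been seen; the other (6 states) tracks the count of `a`s, saturating at 5. Each combined state is a pair, one component from each; accept when both components accept. Equivalent product states are then merged.
21 states suffice.
          a    b  
>  q0     q1   q2 
   q1     q3   q4 
   q2     q5   q2 
   q3     q6   q7 
   q4     q8   q4 
   q5     q3   q9 
   q6    q10  q11 
   q7    q12   q7 
   q8     q6  q13 
   q9     q8  q14 
   q10   q10  q10 
   q11   q15  q11 
   q12   q10  q16 
   q13   q12  q17 
 * q14   q17  q14 
   q15   q10  q18 
   q16   q15  q19 
 * q17   q19  q17 
   q18   q10  q20 
 * q19   q20  q19 
 * q20   q10  q20 
(> = start, * = accepting)

start=q0; accept=q14,q17,q19,q20; q0-a->q1; q0-b->q2; q1-a->q3; q1-b->q4; q2-a->q5; q2-b->q2; q3-a->q6; q3-b->q7; q4-a->q8; q4-b->q4; q5-a->q3; q5-b->q9; q6-a->q10; q6-b->q11; q7-a->q12; q7-b->q7; q8-a->q6; q8-b->q13; q9-a->q8; q9-b->q14; q10-a->q10; q10-b->q10; q11-a->q15; q11-b->q11; q12-a->q10; q12-b->q16; q13-a->q12; q13-b->q17; q14-a->q17; q14-b->q14; q15-a->q10; q15-b->q18; q16-a->q15; q16-b->q19; q17-a->q19; q17-b->q17; q18-a->q10; q18-b->q20; q19-a->q20; q19-b->q19; q20-a->q10; q20-b->q20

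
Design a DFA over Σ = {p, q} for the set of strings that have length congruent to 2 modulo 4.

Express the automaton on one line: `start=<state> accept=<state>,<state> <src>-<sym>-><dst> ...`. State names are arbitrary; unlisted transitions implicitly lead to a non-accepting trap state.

Count input length modulo 4: every symbol advances one step around the cycle s0 → s1 → s2 → s3 → s0. Accept at s2.
With 4 states:
        p   q  
>  s0   s1  s1 
   s1   s2  s2 
 * s2   s3  s3 
   s3   s0  s0 
(> = start, * = accepting)

start=s0 accept=s2 s0-p->s1 s0-q->s1 s1-p->s2 s1-q->s2 s2-p->s3 s2-q->s3 s3-p->s0 s3-q->s0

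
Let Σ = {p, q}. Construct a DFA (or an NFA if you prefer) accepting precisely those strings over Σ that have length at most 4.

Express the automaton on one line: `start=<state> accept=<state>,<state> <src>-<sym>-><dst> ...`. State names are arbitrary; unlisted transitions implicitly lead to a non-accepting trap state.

Count input length up to 5: every symbol moves from S0 toward S5, which means 'more than 4' and absorbs. Accept from {S0, S1, S2, S3, S4}.
A 6-state machine:
        p   q  
>* S0   S1  S1 
 * S1   S2  S2 
 * S2   S3  S3 
 * S3   S4  S4 
 * S4   S5  S5 
   S5   S5  S5 
(> = start, * = accepting)

start=S0 accept=S0,S1,S2,S3,S4 S0-p->S1 S0-q->S1 S1-p->S2 S1-q->S2 S2-p->S3 S2-q->S3 S3-p->S4 S3-q->S4 S4-p->S5 S4-q->S5 S5-p->S5 S5-q->S5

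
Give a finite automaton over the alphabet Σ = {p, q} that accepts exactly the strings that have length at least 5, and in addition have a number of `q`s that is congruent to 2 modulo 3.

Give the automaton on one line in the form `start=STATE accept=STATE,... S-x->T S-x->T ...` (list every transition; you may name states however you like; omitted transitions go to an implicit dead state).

start=s0 accept=s14,s17 s0-p->s1 s0-q->s2 s1-p->s3 s1-q->s4 s2-p->s4 s2-q->s5 s3-p->s6 s3-q->s7 s4-p->s7 s4-q->s8 s5-p->s8 s5-q->s6 s6-p->s9 s6-q->s10 s7-p->s10 s7-q->s11 s8-p->s11 s8-q->s9 s9-p->s12 s9-q->s13 s10-p->s13 s10-q->s14 s11-p->s14 s11-q->s12 s12-p->s15 s12-q->s16 s13-p->s16 s13-q->s17 s14-p->s17 s14-q->s15 s15-p->s15 s15-q->s16 s16-p->s16 s16-q->s17 s17-p->s17 s17-q->s15

Handle the two conditions separately and then intersect. One (7 states) tracks the input length, saturating at 6; the other (3 states) tracks the count of `q`s modulo 3. Each combined state is a pair, one component from each; accept when both components accept.
18 states suffice.
          p    q  
>  s0     s1   s2 
   s1     s3   s4 
   s2     s4   s5 
   s3     s6   s7 
   s4     s7   s8 
   s5     s8   s6 
   s6     s9  s10 
   s7    s10  s11 
   s8    s11   s9 
   s9    s12  s13 
   s10   s13  s14 
   s11   s14  s12 
   s12   s15  s16 
   s13   s16  s17 
 * s14   s17  s15 
   s15   s15  s16 
   s16   s16  s17 
 * s17   s17  s15 
(> = start, * = accepting)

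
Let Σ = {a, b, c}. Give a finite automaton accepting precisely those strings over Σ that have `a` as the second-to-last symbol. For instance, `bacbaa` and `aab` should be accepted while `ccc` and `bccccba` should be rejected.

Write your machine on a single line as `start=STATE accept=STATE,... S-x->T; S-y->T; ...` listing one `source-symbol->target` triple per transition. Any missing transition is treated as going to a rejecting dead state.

start=s0; accept=s4,s5,s6; s0-a->s1; s0-b->s2; s0-c->s3; s1-a->s4; s1-b->s5; s1-c->s6; s2-a->s7; s2-b->s8; s2-c->s9; s3-a->s10; s3-b->s11; s3-c->s12; s4-a->s4; s4-b->s5; s4-c->s6; s5-a->s7; s5-b->s8; s5-c->s9; s6-a->s10; s6-b->s11; s6-c->s12; s7-a->s4; s7-b->s5; s7-c->s6; s8-a->s7; s8-b->s8; s8-c->s9; s9-a->s10; s9-b->s11; s9-c->s12; s10-a->s4; s10-b->s5; s10-c->s6; s11-a->s7; s11-b->s8; s11-c->s9; s12-a->s10; s12-b->s11; s12-c->s12

A DFA must remember the last 2 symbols (since which symbol is second-to-last isn't known until the input ends). Use one state per possible window of the last ≤2 symbols; accept from those whose window starts with `a`.
With 13 states:
          a    b    c  
>  s0     s1   s2   s3 
   s1     s4   s5   s6 
   s2     s7   s8   s9 
   s3    s10  s11  s12 
 * s4     s4   s5   s6 
 * s5     s7   s8   s9 
 * s6    s10  s11  s12 
   s7     s4   s5   s6 
   s8     s7   s8   s9 
   s9    s10  s11  s12 
   s10    s4   s5   s6 
   s11    s7   s8   s9 
   s12   s10  s11  s12 
(> = start, * = accepting)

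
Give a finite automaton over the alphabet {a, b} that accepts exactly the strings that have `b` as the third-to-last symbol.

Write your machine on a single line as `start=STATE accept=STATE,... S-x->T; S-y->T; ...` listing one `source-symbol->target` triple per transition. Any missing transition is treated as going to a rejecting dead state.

start=s0; accept=s11,s12,s13,s14; s0-a->s1; s0-b->s2; s1-a->s3; s1-b->s4; s2-a->s5; s2-b->s6; s3-a->s7; s3-b->s8; s4-a->s9; s4-b->s10; s5-a->s11; s5-b->s12; s6-a->s13; s6-b->s14; s7-a->s7; s7-b->s8; s8-a->s9; s8-b->s10; s9-a->s11; s9-b->s12; s10-a->s13; s10-b->s14; s11-a->s7; s11-b->s8; s12-a->s9; s12-b->s10; s13-a->s11; s13-b->s12; s14-a->s13; s14-b->s14

Because acceptance depends on a position counted from the end, the machine has to buffer the most recent 3 symbols. Make each state the string of the last up-to-3 symbols read; on input `x` shift the window left and append `x`. Accept when the buffered window has length 3 and begins with `b`.
With 15 states:
          a    b  
>  s0     s1   s2 
   s1     s3   s4 
   s2     s5   s6 
   s3     s7   s8 
   s4     s9  s10 
   s5    s11  s12 
   s6    s13  s14 
   s7     s7   s8 
   s8     s9  s10 
   s9    s11  s12 
   s10   s13  s14 
 * s11    s7   s8 
 * s12    s9  s10 
 * s13   s11  s12 
 * s14   s13  s14 
(> = start, * = accepting)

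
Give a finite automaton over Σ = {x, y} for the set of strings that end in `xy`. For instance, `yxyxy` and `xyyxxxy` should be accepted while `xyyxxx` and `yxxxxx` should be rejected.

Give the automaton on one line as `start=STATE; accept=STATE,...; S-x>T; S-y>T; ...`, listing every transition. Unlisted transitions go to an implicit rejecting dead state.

start=q0; accept=q2; q0-x>q1; q0-y>q0; q1-x>q1; q1-y>q2; q2-x>q1; q2-y>q0

Let each state record the length of the longest suffix of the input read so far that is also a prefix of `xy`. q1 means the last symbol is `x`; q2 means the last 2 symbols are `xy`. Accept only at q2, where the string currently ends in `xy`.
3 states suffice.
        x   y  
>  q0   q1  q0 
   q1   q1  q2 
 * q2   q1  q0 
(> = start, * = accepting)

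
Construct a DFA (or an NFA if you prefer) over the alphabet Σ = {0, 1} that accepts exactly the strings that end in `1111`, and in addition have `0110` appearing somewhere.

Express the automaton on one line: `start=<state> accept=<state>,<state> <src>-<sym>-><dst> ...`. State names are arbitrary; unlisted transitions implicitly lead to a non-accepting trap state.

Handle the two conditions separately and then intersect. One (5 states) tracks how much of the suffix `1111` has currently been matched; the other (5 states) tracks whether and how much of `0110` has been seen. Each combined state is a pair, one component from each; accept when both components accept.
13 states suffice.
          0    1  
>  S0     S1   S2 
   S1     S1   S3 
   S2     S1   S4 
   S3     S1   S5 
   S4     S1   S6 
   S5     S7   S6 
   S6     S1   S8 
   S7     S7   S9 
   S8     S1   S8 
   S9     S7  S10 
   S10    S7  S11 
   S11    S7  S12 
 * S12    S7  S12 
(> = start, * = accepting)

start=S0 accept=S12 S0-0->S1 S0-1->S2 S1-0->S1 S1-1->S3 S2-0->S1 S2-1->S4 S3-0->S1 S3-1->S5 S4-0->S1 S4-1->S6 S5-0->S7 S5-1->S6 S6-0->S1 S6-1->S8 S7-0->S7 S7-1->S9 S8-0->S1 S8-1->S8 S9-0->S7 S9-1->S10 S10-0->S7 S10-1->S11 S11-0->S7 S11-1->S12 S12-0->S7 S12-1->S12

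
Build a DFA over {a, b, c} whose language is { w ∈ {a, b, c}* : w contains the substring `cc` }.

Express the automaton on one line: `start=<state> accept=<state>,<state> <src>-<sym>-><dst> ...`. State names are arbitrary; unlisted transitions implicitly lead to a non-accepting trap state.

States q0..q1 record the length of the longest prefix of `cc` that matches the current input suffix. Reaching q2 means `cc` has been seen, and we stay there forever. Accept from q2.
A 3-state machine:
        a   b   c  
>  q0   q0  q0  q1 
   q1   q0  q0  q2 
 * q2   q2  q2  q2 
(> = start, * = accepting)

start=q0 accept=q2 q0-a->q0 q0-b->q0 q0-c->q1 q1-a->q0 q1-b->q0 q1-c->q2 q2-a->q2 q2-b->q2 q2-c->q2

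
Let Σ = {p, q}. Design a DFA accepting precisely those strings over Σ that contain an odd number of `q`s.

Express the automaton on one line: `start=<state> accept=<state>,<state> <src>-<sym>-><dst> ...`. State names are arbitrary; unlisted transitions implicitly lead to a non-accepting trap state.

Keep the running count of `q`s modulo 2: each `q` advances along the cycle A → B → A while other symbols loop. Accept at B.
2 states suffice.
       p  q 
>  A   A  B 
 * B   B  A 
(> = start, * = accepting)

start=A accept=B A-p->A A-q->B B-p->B B-q->A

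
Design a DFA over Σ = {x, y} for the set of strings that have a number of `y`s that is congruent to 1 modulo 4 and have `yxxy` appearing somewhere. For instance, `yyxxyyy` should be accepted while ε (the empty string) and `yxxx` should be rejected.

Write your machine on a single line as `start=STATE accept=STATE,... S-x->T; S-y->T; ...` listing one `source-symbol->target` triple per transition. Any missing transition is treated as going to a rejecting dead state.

Handle the two conditions separately and then intersect. One (4 states) tracks the count of `y`s modulo 4; the other (5 states) tracks whether and how much of `yxxy` has been seen. Each combined state is a pair, one component from each; accept when both components accept.
A 20-state machine:
          x    y  
>  q0     q0   q1 
   q1     q2   q3 
   q2     q4   q3 
   q3     q5   q6 
   q4     q7   q8 
   q5     q9   q6 
   q6    q10  q11 
   q7     q7   q3 
   q8     q8  q12 
   q9    q13  q12 
   q10   q14  q11 
   q11   q15   q1 
   q12   q12  q16 
   q13   q13   q6 
   q14   q17  q16 
   q15   q18   q1 
   q16   q16  q19 
   q17   q17  q11 
   q18    q0  q19 
 * q19   q19   q8 
(> = start, * = accepting)

start=q0; accept=q19; q0-x->q0; q0-y->q1; q1-x->q2; q1-y->q3; q2-x->q4; q2-y->q3; q3-x->q5; q3-y->q6; q4-x->q7; q4-y->q8; q5-x->q9; q5-y->q6; q6-x->q10; q6-y->q11; q7-x->q7; q7-y->q3; q8-x->q8; q8-y->q12; q9-x->q13; q9-y->q12; q10-x->q14; q10-y->q11; q11-x->q15; q11-y->q1; q12-x->q12; q12-y->q16; q13-x->q13; q13-y->q6; q14-x->q17; q14-y->q16; q15-x->q18; q15-y->q1; q16-x->q16; q16-y->q19; q17-x->q17; q17-y->q11; q18-x->q0; q18-y->q19; q19-x->q19; q19-y->q8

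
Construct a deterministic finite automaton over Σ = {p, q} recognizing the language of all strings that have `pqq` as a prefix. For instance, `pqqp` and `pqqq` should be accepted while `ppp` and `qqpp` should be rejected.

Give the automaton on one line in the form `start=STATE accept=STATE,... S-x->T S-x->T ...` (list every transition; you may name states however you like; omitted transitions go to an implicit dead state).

Check the first 3 symbols one by one: S0 through S2 record how many have matched `pqq` so far; any wrong symbol goes to the dead state S4. After all 3 match we enter the accepting sink S3.
A 5-state machine:
        p   q  
>  S0   S1  S4 
   S1   S4  S2 
   S2   S4  S3 
 * S3   S3  S3 
   S4   S4  S4 
(> = start, * = accepting)

start=S0 accept=S3 S0-p->S1 S0-q->S4 S1-p->S4 S1-q->S2 S2-p->S4 S2-q->S3 S3-p->S3 S3-q->S3 S4-p->S4 S4-q->S4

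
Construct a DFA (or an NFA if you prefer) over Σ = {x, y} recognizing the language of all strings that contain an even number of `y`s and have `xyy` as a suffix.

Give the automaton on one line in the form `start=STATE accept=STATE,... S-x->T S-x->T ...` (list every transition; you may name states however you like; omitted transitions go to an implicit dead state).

start=A accept=E A-x->B A-y->C B-x->B B-y->D C-x->C C-y->A D-x->C D-y->E E-x->B E-y->C

Handle the two conditions separately and then intersect. One (2 states) tracks the count of `y`s modulo 2; the other (4 states) tracks how much of the suffix `xyy` has currently been matched. Each combined state is a pair, one component from each; accept when both components accept. After merging equivalent states the machine shrinks.
       x  y 
>  A   B  C 
   B   B  D 
   C   C  A 
   D   C  E 
 * E   B  C 
(> = start, * = accepting)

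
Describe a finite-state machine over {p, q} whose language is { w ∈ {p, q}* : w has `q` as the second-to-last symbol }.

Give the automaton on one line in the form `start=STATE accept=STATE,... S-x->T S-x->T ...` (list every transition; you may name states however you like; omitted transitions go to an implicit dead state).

A DFA must remember the last 2 symbols (since which symbol is second-to-last isn't known until the input ends). Use one state per possible window of the last ≤2 symbols; accept from those whose window starts with `q`.
7 states suffice.
       p  q 
>  A   B  C 
   B   D  E 
   C   F  G 
   D   D  E 
   E   F  G 
 * F   D  E 
 * G   F  G 
(> = start, * = accepting)

start=A accept=F,G A-p->B A-q->C B-p->D B-q->E C-p->F C-q->G D-p->D D-q->E E-p->F E-q->G F-p->D F-q->E G-p->F G-q->G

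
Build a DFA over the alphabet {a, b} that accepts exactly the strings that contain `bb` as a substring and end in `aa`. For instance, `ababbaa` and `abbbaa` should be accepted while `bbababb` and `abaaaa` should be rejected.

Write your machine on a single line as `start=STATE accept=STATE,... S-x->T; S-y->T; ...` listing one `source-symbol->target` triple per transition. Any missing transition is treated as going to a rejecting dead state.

start=q0; accept=q6; q0-a->q1; q0-b->q2; q1-a->q3; q1-b->q2; q2-a->q1; q2-b->q4; q3-a->q3; q3-b->q2; q4-a->q5; q4-b->q4; q5-a->q6; q5-b->q4; q6-a->q6; q6-b->q4

Handle the two conditions separately and then intersect. One (3 states) tracks whether and how much of `bb` has been seen; the other (3 states) tracks how much of the suffix `aa` has currently been matched. Each combined state is a pair, one component from each; accept when both components accept.
With 7 states:
        a   b  
>  q0   q1  q2 
   q1   q3  q2 
   q2   q1  q4 
   q3   q3  q2 
   q4   q5  q4 
   q5   q6  q4 
 * q6   q6  q4 
(> = start, * = accepting)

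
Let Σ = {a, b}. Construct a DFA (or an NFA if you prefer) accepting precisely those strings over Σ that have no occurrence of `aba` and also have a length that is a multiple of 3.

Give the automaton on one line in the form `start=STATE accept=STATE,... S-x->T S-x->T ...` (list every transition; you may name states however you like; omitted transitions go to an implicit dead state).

start=q0 accept=q0,q6,q7 q0-a->q1 q0-b->q2 q1-a->q3 q1-b->q4 q2-a->q3 q2-b->q5 q3-a->q6 q3-b->q7 q4-a->q8 q4-b->q0 q5-a->q6 q5-b->q0 q6-a->q1 q6-b->q9 q7-a->q8 q7-b->q2 q8-a->q8 q8-b->q8 q9-a->q8 q9-b->q5

Run two small machines in parallel and take their product. One (4 states) tracks partial matches of the forbidden pattern `aba`; the other (3 states) tracks the input length modulo 3. Each combined state is a pair, one component from each; accept when both components accept. After merging equivalent states the machine shrinks.
10 states suffice.
        a   b  
>* q0   q1  q2 
   q1   q3  q4 
   q2   q3  q5 
   q3   q6  q7 
   q4   q8  q0 
   q5   q6  q0 
 * q6   q1  q9 
 * q7   q8  q2 
   q8   q8  q8 
   q9   q8  q5 
(> = start, * = accepting)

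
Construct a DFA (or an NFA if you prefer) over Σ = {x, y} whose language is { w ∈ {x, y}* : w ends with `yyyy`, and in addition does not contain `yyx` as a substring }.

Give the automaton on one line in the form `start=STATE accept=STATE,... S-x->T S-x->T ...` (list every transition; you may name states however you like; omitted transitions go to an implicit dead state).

start=A accept=F A-x->A A-y->B B-x->A B-y->C C-x->D C-y->E D-x->D D-y->D E-x->D E-y->F F-x->D F-y->F

Run two small machines in parallel and take their product. One (5 states) tracks how much of the suffix `yyyy` has currently been matched; the other (4 states) tracks partial matches of the forbidden pattern `yyx`. Each combined state is a pair, one component from each; accept when both components accept. Equivalent product states are then merged.
6 states suffice.
       x  y 
>  A   A  B 
   B   A  C 
   C   D  E 
   D   D  D 
   E   D  F 
 * F   D  F 
(> = start, * = accepting)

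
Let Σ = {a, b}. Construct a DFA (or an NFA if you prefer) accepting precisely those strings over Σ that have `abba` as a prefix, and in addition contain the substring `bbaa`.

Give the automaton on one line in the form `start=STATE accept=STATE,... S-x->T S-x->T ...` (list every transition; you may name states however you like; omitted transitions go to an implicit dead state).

Handle the two conditions separately and then intersect. One (6 states) tracks whether the input so far still matches the prefix `abba`; the other (5 states) tracks whether and how much of `bbaa` has been seen. Each combined state is a pair, one component from each; accept when both components accept.
With 14 states:
          a    b  
>  s0     s1   s2 
   s1     s3   s4 
   s2     s3   s5 
   s3     s3   s2 
   s4     s3   s6 
   s5     s7   s5 
   s6     s8   s5 
   s7     s9   s2 
   s8    s10  s11 
   s9     s9   s9 
 * s10   s10  s10 
   s11   s12  s13 
   s12   s12  s11 
   s13    s8  s13 
(> = start, * = accepting)

start=s0 accept=s10 s0-a->s1 s0-b->s2 s1-a->s3 s1-b->s4 s2-a->s3 s2-b->s5 s3-a->s3 s3-b->s2 s4-a->s3 s4-b->s6 s5-a->s7 s5-b->s5 s6-a->s8 s6-b->s5 s7-a->s9 s7-b->s2 s8-a->s10 s8-b->s11 s9-a->s9 s9-b->s9 s10-a->s10 s10-b->s10 s11-a->s12 s11-b->s13 s12-a->s12 s12-b->s11 s13-a->s8 s13-b->s13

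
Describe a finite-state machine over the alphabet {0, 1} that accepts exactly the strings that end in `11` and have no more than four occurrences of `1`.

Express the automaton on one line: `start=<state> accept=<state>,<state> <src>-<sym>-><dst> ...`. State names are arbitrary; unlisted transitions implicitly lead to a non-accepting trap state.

Build one automaton per condition and run them in lockstep. The first has 3 states tracking how much of the suffix `11` has currently been matched; the second has 6 states tracking the count of `1`s, saturating at 5. A product state is a pair (one from each), accepting exactly when both do.
15 states suffice.
          0    1  
>  s0     s0   s1 
   s1     s2   s3 
   s2     s2   s4 
 * s3     s5   s6 
   s4     s5   s6 
   s5     s5   s7 
 * s6     s8   s9 
   s7     s8   s9 
   s8     s8  s10 
 * s9    s11  s12 
   s10   s11  s12 
   s11   s11  s13 
   s12   s14  s12 
   s13   s14  s12 
   s14   s14  s13 
(> = start, * = accepting)

start=s0 accept=s3,s6,s9 s0-0->s0 s0-1->s1 s1-0->s2 s1-1->s3 s2-0->s2 s2-1->s4 s3-0->s5 s3-1->s6 s4-0->s5 s4-1->s6 s5-0->s5 s5-1->s7 s6-0->s8 s6-1->s9 s7-0->s8 s7-1->s9 s8-0->s8 s8-1->s10 s9-0->s11 s9-1->s12 s10-0->s11 s10-1->s12 s11-0->s11 s11-1->s13 s12-0->s14 s12-1->s12 s13-0->s14 s13-1->s12 s14-0->s14 s14-1->s13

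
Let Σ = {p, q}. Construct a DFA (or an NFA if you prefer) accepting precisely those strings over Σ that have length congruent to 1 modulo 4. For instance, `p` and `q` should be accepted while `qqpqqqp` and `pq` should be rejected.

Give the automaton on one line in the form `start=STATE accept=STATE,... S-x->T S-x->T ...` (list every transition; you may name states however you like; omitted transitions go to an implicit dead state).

start=S0 accept=S1 S0-p->S1 S0-q->S1 S1-p->S2 S1-q->S2 S2-p->S3 S2-q->S3 S3-p->S0 S3-q->S0

Only the length mod 4 matters, so use a 4-cycle: from any state, every input symbol moves to the next state, wrapping S3 back to S0. Mark S1 accepting.
With 4 states:
        p   q  
>  S0   S1  S1 
 * S1   S2  S2 
   S2   S3  S3 
   S3   S0  S0 
(> = start, * = accepting)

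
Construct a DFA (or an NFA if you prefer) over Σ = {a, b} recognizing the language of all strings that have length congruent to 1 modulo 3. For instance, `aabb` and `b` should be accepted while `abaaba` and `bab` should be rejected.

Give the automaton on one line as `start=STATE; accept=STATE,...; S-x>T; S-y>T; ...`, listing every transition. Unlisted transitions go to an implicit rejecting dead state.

Count input length modulo 3: every symbol advances one step around the cycle q0 → q1 → q2 → q0. Accept at q1.
With 3 states:
        a   b  
>  q0   q1  q1 
 * q1   q2  q2 
   q2   q0  q0 
(> = start, * = accepting)

start=q0; accept=q1; q0-a>q1; q0-b>q1; q1-a>q2; q1-b>q2; q2-a>q0; q2-b>q0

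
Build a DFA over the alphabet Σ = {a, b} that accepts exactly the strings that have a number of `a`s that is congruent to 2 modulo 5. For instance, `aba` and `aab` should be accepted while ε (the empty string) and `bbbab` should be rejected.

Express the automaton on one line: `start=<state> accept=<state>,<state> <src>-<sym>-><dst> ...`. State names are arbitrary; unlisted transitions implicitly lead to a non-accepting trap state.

start=q0 accept=q2 q0-a->q1 q0-b->q0 q1-a->q2 q1-b->q1 q2-a->q3 q2-b->q2 q3-a->q4 q3-b->q3 q4-a->q0 q4-b->q4

The only thing that matters is how many `a`s have appeared, reduced mod 5. Use one state per residue: q0 for 0, …, q4 for 4. Reading `a` moves to the next residue; anything else stays put. q2 is accepting.
With 5 states:
        a   b  
>  q0   q1  q0 
   q1   q2  q1 
 * q2   q3  q2 
   q3   q4  q3 
   q4   q0  q4 
(> = start, * = accepting)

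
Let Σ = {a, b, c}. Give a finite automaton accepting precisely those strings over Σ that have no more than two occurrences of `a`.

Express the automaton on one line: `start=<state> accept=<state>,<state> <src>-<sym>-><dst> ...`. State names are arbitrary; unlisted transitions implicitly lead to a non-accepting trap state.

Only the number of `a`s matters, and only up to 3. Make a chain s0 → s1 → s2 → s3 advanced by each `a` (with s3 absorbing); every other symbol self-loops. The accepting set is {s0, s1, s2}.
With 4 states:
        a   b   c  
>* s0   s1  s0  s0 
 * s1   s2  s1  s1 
 * s2   s3  s2  s2 
   s3   s3  s3  s3 
(> = start, * = accepting)

start=s0 accept=s0,s1,s2 s0-a->s1 s0-b->s0 s0-c->s0 s1-a->s2 s1-b->s1 s1-c->s1 s2-a->s3 s2-b->s2 s2-c->s2 s3-a->s3 s3-b->s3 s3-c->s3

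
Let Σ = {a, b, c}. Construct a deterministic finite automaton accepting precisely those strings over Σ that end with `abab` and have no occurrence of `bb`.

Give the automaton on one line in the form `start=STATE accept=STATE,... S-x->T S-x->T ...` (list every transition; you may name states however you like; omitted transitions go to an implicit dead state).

Handle the two conditions separately and then intersect. One (5 states) tracks how much of the suffix `abab` has currently been matched; the other (3 states) tracks partial matches of the forbidden pattern `bb`. Each combined state is a pair, one component from each; accept when both components accept. Equivalent product states are then merged.
7 states suffice.
        a   b   c  
>  s0   s1  s2  s0 
   s1   s1  s3  s0 
   s2   s1  s4  s0 
   s3   s5  s4  s0 
   s4   s4  s4  s4 
   s5   s1  s6  s0 
 * s6   s5  s4  s0 
(> = start, * = accepting)

start=s0 accept=s6 s0-a->s1 s0-b->s2 s0-c->s0 s1-a->s1 s1-b->s3 s1-c->s0 s2-a->s1 s2-b->s4 s2-c->s0 s3-a->s5 s3-b->s4 s3-c->s0 s4-a->s4 s4-b->s4 s4-c->s4 s5-a->s1 s5-b->s6 s5-c->s0 s6-a->s5 s6-b->s4 s6-c->s0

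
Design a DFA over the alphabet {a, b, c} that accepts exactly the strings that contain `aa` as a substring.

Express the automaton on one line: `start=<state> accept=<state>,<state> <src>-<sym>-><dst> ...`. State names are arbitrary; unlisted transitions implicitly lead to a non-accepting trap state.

start=s0 accept=s2 s0-a->s1 s0-b->s0 s0-c->s0 s1-a->s2 s1-b->s0 s1-c->s0 s2-a->s2 s2-b->s2 s2-c->s2

States s0..s1 record the length of the longest prefix of `aa` that matches the current input suffix. Reaching s2 means `aa` has been seen, and we stay there forever. Accept from s2.
        a   b   c  
>  s0   s1  s0  s0 
   s1   s2  s0  s0 
 * s2   s2  s2  s2 
(> = start, * = accepting)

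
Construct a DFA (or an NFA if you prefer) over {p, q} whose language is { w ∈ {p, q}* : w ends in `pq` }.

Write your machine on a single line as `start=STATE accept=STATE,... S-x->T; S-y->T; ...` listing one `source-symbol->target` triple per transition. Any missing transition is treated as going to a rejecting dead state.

start=S0; accept=S2; S0-p->S1; S0-q->S0; S1-p->S1; S1-q->S2; S2-p->S1; S2-q->S0

Remember how much of `pq` the current input suffix matches. State S0 means no match yet; S1 means the last symbol is `p`; S2 means the last 2 symbols are `pq`. Only S2 accepts. On a mismatch, fall back to the longest proper suffix that is still a prefix of `pq`.
3 states suffice.
        p   q  
>  S0   S1  S0 
   S1   S1  S2 
 * S2   S1  S0 
(> = start, * = accepting)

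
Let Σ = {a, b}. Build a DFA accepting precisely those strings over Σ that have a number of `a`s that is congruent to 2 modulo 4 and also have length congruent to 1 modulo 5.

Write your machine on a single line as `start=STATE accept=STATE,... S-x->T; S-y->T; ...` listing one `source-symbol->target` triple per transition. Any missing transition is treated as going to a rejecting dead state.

Build one automaton per condition and run them in lockstep. The first has 4 states tracking the count of `a`s modulo 4; the second has 5 states tracking the input length modulo 5. A product state is a pair (one from each), accepting exactly when both do.
20 states suffice.
          a    b  
>  q0     q1   q2 
   q1     q3   q4 
   q2     q4   q5 
   q3     q6   q7 
   q4     q7   q8 
   q5     q8   q9 
   q6    q10  q11 
   q7    q11  q12 
   q8    q12  q13 
   q9    q13  q10 
   q10   q14   q0 
   q11    q0  q15 
   q12   q15  q16 
   q13   q16  q14 
   q14   q17   q1 
   q15    q2  q18 
   q16   q18  q17 
 * q17   q19   q3 
   q18    q5  q19 
   q19    q9   q6 
(> = start, * = accepting)

start=q0; accept=q17; q0-a->q1; q0-b->q2; q1-a->q3; q1-b->q4; q2-a->q4; q2-b->q5; q3-a->q6; q3-b->q7; q4-a->q7; q4-b->q8; q5-a->q8; q5-b->q9; q6-a->q10; q6-b->q11; q7-a->q11; q7-b->q12; q8-a->q12; q8-b->q13; q9-a->q13; q9-b->q10; q10-a->q14; q10-b->q0; q11-a->q0; q11-b->q15; q12-a->q15; q12-b->q16; q13-a->q16; q13-b->q14; q14-a->q17; q14-b->q1; q15-a->q2; q15-b->q18; q16-a->q18; q16-b->q17; q17-a->q19; q17-b->q3; q18-a->q5; q18-b->q19; q19-a->q9; q19-b->q6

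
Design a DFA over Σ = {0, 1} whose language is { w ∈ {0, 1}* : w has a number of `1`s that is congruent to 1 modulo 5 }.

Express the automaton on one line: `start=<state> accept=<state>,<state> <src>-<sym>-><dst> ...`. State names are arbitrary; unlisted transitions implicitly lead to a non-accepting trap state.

Keep the running count of `1`s modulo 5: each `1` advances along the cycle s0 → s1 → s2 → s3 → s4 → s0 while other symbols loop. Accept at s1.
With 5 states:
        0   1  
>  s0   s0  s1 
 * s1   s1  s2 
   s2   s2  s3 
   s3   s3  s4 
   s4   s4  s0 
(> = start, * = accepting)

start=s0 accept=s1 s0-0->s0 s0-1->s1 s1-0->s1 s1-1->s2 s2-0->s2 s2-1->s3 s3-0->s3 s3-1->s4 s4-0->s4 s4-1->s0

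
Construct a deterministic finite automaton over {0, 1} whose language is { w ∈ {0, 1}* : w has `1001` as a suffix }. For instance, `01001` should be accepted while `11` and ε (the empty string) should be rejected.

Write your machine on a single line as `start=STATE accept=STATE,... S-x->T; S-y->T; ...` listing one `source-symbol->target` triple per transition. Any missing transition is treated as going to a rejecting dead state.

start=s0; accept=s4; s0-0->s0; s0-1->s1; s1-0->s2; s1-1->s1; s2-0->s3; s2-1->s1; s3-0->s0; s3-1->s4; s4-0->s2; s4-1->s1

Remember how much of `1001` the current input suffix matches. State s0 means no match yet; s1 means the last symbol is `1`; s2 means the last 2 symbols are `10`; s3 means the last 3 symbols are `100`; s4 means the last 4 symbols are `1001`. Only s4 accepts. On a mismatch, fall back to the longest proper suffix that is still a prefix of `1001`.
With 5 states:
        0   1  
>  s0   s0  s1 
   s1   s2  s1 
   s2   s3  s1 
   s3   s0  s4 
 * s4   s2  s1 
(> = start, * = accepting)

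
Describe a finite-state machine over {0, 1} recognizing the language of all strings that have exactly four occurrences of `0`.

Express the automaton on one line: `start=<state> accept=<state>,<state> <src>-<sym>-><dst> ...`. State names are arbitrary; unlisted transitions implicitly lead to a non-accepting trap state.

start=q0 accept=q4 q0-0->q1 q0-1->q0 q1-0->q2 q1-1->q1 q2-0->q3 q2-1->q2 q3-0->q4 q3-1->q3 q4-0->q5 q4-1->q4 q5-0->q5 q5-1->q5

Count `0`s, saturating at 5: states q0 through q4 mean 0 through 4 `0`s seen; q5 means more than 4. Each `0` increments (capped at q5); other symbols loop. Accept from {q4}.
With 6 states:
        0   1  
>  q0   q1  q0 
   q1   q2  q1 
   q2   q3  q2 
   q3   q4  q3 
 * q4   q5  q4 
   q5   q5  q5 
(> = start, * = accepting)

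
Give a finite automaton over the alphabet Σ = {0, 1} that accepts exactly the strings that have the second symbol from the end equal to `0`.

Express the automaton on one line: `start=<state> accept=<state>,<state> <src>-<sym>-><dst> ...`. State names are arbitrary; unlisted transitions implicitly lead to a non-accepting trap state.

start=q0 accept=q3,q4 q0-0->q1 q0-1->q2 q1-0->q3 q1-1->q4 q2-0->q5 q2-1->q6 q3-0->q3 q3-1->q4 q4-0->q5 q4-1->q6 q5-0->q3 q5-1->q4 q6-0->q5 q6-1->q6

Because acceptance depends on a position counted from the end, the machine has to buffer the most recent 2 symbols. Make each state the string of the last up-to-2 symbols read; on input `x` shift the window left and append `x`. Accept when the buffered window has length 2 and begins with `0`.
With 7 states:
        0   1  
>  q0   q1  q2 
   q1   q3  q4 
   q2   q5  q6 
 * q3   q3  q4 
 * q4   q5  q6 
   q5   q3  q4 
   q6   q5  q6 
(> = start, * = accepting)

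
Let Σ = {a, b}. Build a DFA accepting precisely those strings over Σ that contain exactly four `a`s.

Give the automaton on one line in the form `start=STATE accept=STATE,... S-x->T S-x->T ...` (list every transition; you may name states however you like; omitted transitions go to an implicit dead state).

start=S0 accept=S4 S0-a->S1 S0-b->S0 S1-a->S2 S1-b->S1 S2-a->S3 S2-b->S2 S3-a->S4 S3-b->S3 S4-a->S5 S4-b->S4 S5-a->S5 S5-b->S5

Count `a`s, saturating at 5: states S0 through S4 mean 0 through 4 `a`s seen; S5 means more than 4. Each `a` increments (capped at S5); other symbols loop. Accept from {S4}.
With 6 states:
        a   b  
>  S0   S1  S0 
   S1   S2  S1 
   S2   S3  S2 
   S3   S4  S3 
 * S4   S5  S4 
   S5   S5  S5 
(> = start, * = accepting)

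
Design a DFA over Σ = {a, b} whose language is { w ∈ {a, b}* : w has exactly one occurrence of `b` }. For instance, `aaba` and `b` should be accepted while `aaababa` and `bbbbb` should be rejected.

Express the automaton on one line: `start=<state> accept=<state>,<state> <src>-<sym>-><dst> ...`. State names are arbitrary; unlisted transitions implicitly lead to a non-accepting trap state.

Only the number of `b`s matters, and only up to 2. Make a chain q0 → q1 → q2 advanced by each `b` (with q2 absorbing); every other symbol self-loops. The accepting set is {q1}.
With 3 states:
        a   b  
>  q0   q0  q1 
 * q1   q1  q2 
   q2   q2  q2 
(> = start, * = accepting)

start=q0 accept=q1 q0-a->q0 q0-b->q1 q1-a->q1 q1-b->q2 q2-a->q2 q2-b->q2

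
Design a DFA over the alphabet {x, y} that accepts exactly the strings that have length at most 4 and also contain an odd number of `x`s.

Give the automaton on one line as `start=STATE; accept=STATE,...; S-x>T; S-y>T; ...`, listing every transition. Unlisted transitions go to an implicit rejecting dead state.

Run two small machines in parallel and take their product. The first has 6 states tracking the input length, saturating at 5; the second has 2 states tracking the count of `x`s modulo 2. A product state is a pair (one from each), accepting exactly when both do.
With 11 states:
          x    y  
>  S0     S1   S2 
 * S1     S3   S4 
   S2     S4   S3 
   S3     S5   S6 
 * S4     S6   S5 
 * S5     S7   S8 
   S6     S8   S7 
   S7     S9  S10 
 * S8    S10   S9 
   S9    S10   S9 
   S10    S9  S10 
(> = start, * = accepting)

start=S0; accept=S1,S4,S5,S8; S0-x>S1; S0-y>S2; S1-x>S3; S1-y>S4; S2-x>S4; S2-y>S3; S3-x>S5; S3-y>S6; S4-x>S6; S4-y>S5; S5-x>S7; S5-y>S8; S6-x>S8; S6-y>S7; S7-x>S9; S7-y>S10; S8-x>S10; S8-y>S9; S9-x>S10; S9-y>S9; S10-x>S9; S10-y>S10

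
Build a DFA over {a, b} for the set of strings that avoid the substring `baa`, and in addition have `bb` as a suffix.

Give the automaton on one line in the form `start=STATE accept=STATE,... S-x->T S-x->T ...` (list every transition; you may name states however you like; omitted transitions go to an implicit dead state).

Handle the two conditions separately and then intersect. The first has 4 states tracking partial matches of the forbidden pattern `baa`; the second has 3 states tracking how much of the suffix `bb` has currently been matched. A product state is a pair (one from each), accepting exactly when both do. Equivalent product states are then merged.
A 5-state machine:
        a   b  
>  s0   s0  s1 
   s1   s2  s3 
   s2   s4  s1 
 * s3   s2  s3 
   s4   s4  s4 
(> = start, * = accepting)

start=s0 accept=s3 s0-a->s0 s0-b->s1 s1-a->s2 s1-b->s3 s2-a->s4 s2-b->s1 s3-a->s2 s3-b->s3 s4-a->s4 s4-b->s4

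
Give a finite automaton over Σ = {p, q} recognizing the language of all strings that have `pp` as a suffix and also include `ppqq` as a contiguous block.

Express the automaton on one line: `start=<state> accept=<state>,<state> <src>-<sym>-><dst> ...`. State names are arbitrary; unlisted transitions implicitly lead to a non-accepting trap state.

start=A accept=G A-p->B A-q->A B-p->C B-q->A C-p->C C-q->D D-p->B D-q->E E-p->F E-q->E F-p->G F-q->E G-p->G G-q->E

Handle the two conditions separately and then intersect. The first has 3 states tracking how much of the suffix `pp` has currently been matched; the second has 5 states tracking whether and how much of `ppqq` has been seen. A product state is a pair (one from each), accepting exactly when both do.
With 7 states:
       p  q 
>  A   B  A 
   B   C  A 
   C   C  D 
   D   B  E 
   E   F  E 
   F   G  E 
 * G   G  E 
(> = start, * = accepting)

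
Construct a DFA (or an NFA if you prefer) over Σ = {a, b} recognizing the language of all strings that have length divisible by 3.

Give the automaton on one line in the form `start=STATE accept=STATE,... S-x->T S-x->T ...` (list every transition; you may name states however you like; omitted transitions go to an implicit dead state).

Only the length mod 3 matters, so use a 3-cycle: from any state, every input symbol moves to the next state, wrapping q2 back to q0. Mark q0 accepting.
A 3-state machine:
        a   b  
>* q0   q1  q1 
   q1   q2  q2 
   q2   q0  q0 
(> = start, * = accepting)

start=q0 accept=q0 q0-a->q1 q0-b->q1 q1-a->q2 q1-b->q2 q2-a->q0 q2-b->q0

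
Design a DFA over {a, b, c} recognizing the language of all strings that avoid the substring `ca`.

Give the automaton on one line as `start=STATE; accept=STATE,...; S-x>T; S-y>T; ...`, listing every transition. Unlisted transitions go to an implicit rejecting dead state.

This is the complement of 'contains `ca`'. Use the same substring-matching states — q0 through q2 holding how much of `ca` has just been matched — but flip the accepting set: everything except the trap q2 accepts.
A 3-state machine:
        a   b   c  
>* q0   q0  q0  q1 
 * q1   q2  q0  q1 
   q2   q2  q2  q2 
(> = start, * = accepting)

start=q0; accept=q0,q1; q0-a>q0; q0-b>q0; q0-c>q1; q1-a>q2; q1-b>q0; q1-c>q1; q2-a>q2; q2-b>q2; q2-c>q2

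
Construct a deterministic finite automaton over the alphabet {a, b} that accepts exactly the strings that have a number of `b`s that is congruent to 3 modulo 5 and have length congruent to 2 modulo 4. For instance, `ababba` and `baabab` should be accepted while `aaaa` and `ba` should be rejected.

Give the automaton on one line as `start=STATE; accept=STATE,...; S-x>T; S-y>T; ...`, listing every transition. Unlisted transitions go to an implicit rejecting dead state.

Run two small machines in parallel and take their product. One (5 states) tracks the count of `b`s modulo 5; the other (4 states) tracks the input length modulo 4. Each combined state is a pair, one component from each; accept when both components accept.
With 20 states:
          a    b  
>  q0     q1   q2 
   q1     q3   q4 
   q2     q4   q5 
   q3     q6   q7 
   q4     q7   q8 
   q5     q8   q9 
   q6     q0  q10 
   q7    q10  q11 
   q8    q11  q12 
   q9    q12  q13 
   q10    q2  q14 
   q11   q14  q15 
   q12   q15  q16 
   q13   q16   q1 
   q14    q5  q17 
   q15   q17  q18 
   q16   q18   q3 
 * q17    q9  q19 
   q18   q19   q6 
   q19   q13   q0 
(> = start, * = accepting)

start=q0; accept=q17; q0-a>q1; q0-b>q2; q1-a>q3; q1-b>q4; q2-a>q4; q2-b>q5; q3-a>q6; q3-b>q7; q4-a>q7; q4-b>q8; q5-a>q8; q5-b>q9; q6-a>q0; q6-b>q10; q7-a>q10; q7-b>q11; q8-a>q11; q8-b>q12; q9-a>q12; q9-b>q13; q10-a>q2; q10-b>q14; q11-a>q14; q11-b>q15; q12-a>q15; q12-b>q16; q13-a>q16; q13-b>q1; q14-a>q5; q14-b>q17; q15-a>q17; q15-b>q18; q16-a>q18; q16-b>q3; q17-a>q9; q17-b>q19; q18-a>q19; q18-b>q6; q19-a>q13; q19-b>q0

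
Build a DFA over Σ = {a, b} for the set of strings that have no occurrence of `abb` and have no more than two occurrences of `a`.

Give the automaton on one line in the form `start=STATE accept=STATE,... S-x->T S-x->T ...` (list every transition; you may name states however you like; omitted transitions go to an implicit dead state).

Run two small machines in parallel and take their product. The first has 4 states tracking partial matches of the forbidden pattern `abb`; the second has 4 states tracking the count of `a`s, saturating at 3. A product state is a pair (one from each), accepting exactly when both do. Equivalent product states are then merged.
A 6-state machine:
        a   b  
>* q0   q1  q0 
 * q1   q2  q3 
 * q2   q4  q5 
 * q3   q2  q4 
   q4   q4  q4 
 * q5   q4  q4 
(> = start, * = accepting)

start=q0 accept=q0,q1,q2,q3,q5 q0-a->q1 q0-b->q0 q1-a->q2 q1-b->q3 q2-a->q4 q2-b->q5 q3-a->q2 q3-b->q4 q4-a->q4 q4-b->q4 q5-a->q4 q5-b->q4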